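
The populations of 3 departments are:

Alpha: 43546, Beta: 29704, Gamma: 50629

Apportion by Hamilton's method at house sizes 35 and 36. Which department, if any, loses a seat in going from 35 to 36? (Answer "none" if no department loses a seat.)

At 35 seats: Alpha 12, Beta 9, Gamma 14.
At 36 seats: Alpha 13, Beta 8, Gamma 15.
Beta drops from 9 to 8.

Beta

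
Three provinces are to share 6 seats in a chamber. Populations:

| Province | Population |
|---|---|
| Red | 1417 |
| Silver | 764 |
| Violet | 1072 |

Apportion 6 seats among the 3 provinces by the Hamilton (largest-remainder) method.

Red: 3, Silver: 1, Violet: 2

Total 3253; standard divisor 3253/6 ≈ 542.167.
Standard quotas: Red 2.614, Silver 1.409, Violet 1.977.
Lower quotas: Red 2, Silver 1, Violet 1 (sum 4, leaving 2 seats).
Remainders in descending order: Violet 0.977, Red 0.614, Silver 0.409.
The surplus seats go to Violet, Red.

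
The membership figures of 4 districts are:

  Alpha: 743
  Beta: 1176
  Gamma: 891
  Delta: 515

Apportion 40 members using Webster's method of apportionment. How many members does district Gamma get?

11

Standard divisor 3325/40 ≈ 83.125; standard quotas: Alpha 8.938, Beta 14.147, Gamma 10.719, Delta 6.195.
Rounding to the nearest integer gives Alpha 9, Beta 14, Gamma 11, Delta 6 — total 40, matching the house size, so no adjustment is needed.
Gamma receives 11.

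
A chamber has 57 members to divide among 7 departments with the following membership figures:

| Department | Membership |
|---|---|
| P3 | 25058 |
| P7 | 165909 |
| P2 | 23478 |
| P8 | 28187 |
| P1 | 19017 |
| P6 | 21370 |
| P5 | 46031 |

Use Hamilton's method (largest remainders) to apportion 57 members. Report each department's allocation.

P3: 4, P7: 29, P2: 4, P8: 5, P1: 3, P6: 4, P5: 8

The standard divisor is 329050/57 ≈ 5772.807.
Standard quotas: P3 4.3407, P7 28.7397, P2 4.0670, P8 4.8827, P1 3.2942, P6 3.7018, P5 7.9738.
Lower quotas: P3 4, P7 28, P2 4, P8 4, P1 3, P6 3, P5 7 (sum 53, leaving 4 seats).
Remainders in descending order: P5 0.9738, P8 0.8827, P7 0.7397, P6 0.7018, P3 0.3407, P1 0.2942, P2 0.0670.
The surplus seats go to P5, P8, P7, P6.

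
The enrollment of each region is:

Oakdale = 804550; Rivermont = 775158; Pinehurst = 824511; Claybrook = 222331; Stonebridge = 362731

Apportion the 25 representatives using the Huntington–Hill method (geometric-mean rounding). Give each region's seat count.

With divisor 121877: modified quotas Oakdale 6.601, Rivermont 6.360, Pinehurst 6.765, Claybrook 1.824, Stonebridge 2.976.
Geometric-mean thresholds: Oakdale √(6·7)=6.481, Rivermont √(6·7)=6.481, Pinehurst √(6·7)=6.481, Claybrook √(1·2)=1.414, Stonebridge √(2·3)=2.449.
Each quota rounded against its threshold gives Oakdale 7, Rivermont 6, Pinehurst 7, Claybrook 2, Stonebridge 3 (total 25).

Oakdale=7, Rivermont=6, Pinehurst=7, Claybrook=2, Stonebridge=3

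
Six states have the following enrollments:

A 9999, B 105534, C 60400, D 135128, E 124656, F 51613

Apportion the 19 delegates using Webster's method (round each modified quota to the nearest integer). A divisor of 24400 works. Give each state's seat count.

A 0, B 4, C 2, D 6, E 5, F 2

With modified divisor 24400: modified quotas A 0.410, B 4.325, C 2.475, D 5.538, E 5.109, F 2.115.
Rounding to the nearest integer: A 0, B 4, C 2, D 6, E 5, F 2 (total 19).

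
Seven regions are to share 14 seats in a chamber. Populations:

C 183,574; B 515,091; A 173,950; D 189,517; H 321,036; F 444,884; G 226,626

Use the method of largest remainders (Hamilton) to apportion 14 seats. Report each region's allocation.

The standard divisor is 2054678/14 ≈ 146762.714.
Standard quotas: C 1.2508, B 3.5097, A 1.1852, D 1.2913, H 2.1874, F 3.0313, G 1.5442.
Lower quotas: C 1, B 3, A 1, D 1, H 2, F 3, G 1 (sum 12, leaving 2 seats).
Remainders in descending order: G 0.5442, B 0.5097, D 0.2913, C 0.2508, H 0.1874, A 0.1852, F 0.0313.
The surplus seats go to G, B.

C: 1, B: 4, A: 1, D: 1, H: 2, F: 3, G: 2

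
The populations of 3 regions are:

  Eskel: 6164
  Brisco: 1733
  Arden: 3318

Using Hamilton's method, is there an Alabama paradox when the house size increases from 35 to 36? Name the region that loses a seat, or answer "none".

At 35 seats: Eskel 19, Brisco 6, Arden 10.
At 36 seats: Eskel 20, Brisco 5, Arden 11.
Brisco drops from 6 to 5.

Brisco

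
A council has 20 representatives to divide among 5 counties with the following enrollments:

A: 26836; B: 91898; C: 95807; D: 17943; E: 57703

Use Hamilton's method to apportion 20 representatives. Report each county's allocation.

Standard divisor: 290187 ÷ 20 ≈ 14509.35.
Standard quotas: A 1.8496, B 6.3337, C 6.6031, D 1.2367, E 3.9770.
Lower quotas: A 1, B 6, C 6, D 1, E 3 (sum 17, leaving 3 seats).
Remainders in descending order: E 0.9770, A 0.8496, C 0.6031, B 0.3337, D 0.2367.
The surplus seats go to E, A, C.

A: 2; B: 6; C: 7; D: 1; E: 4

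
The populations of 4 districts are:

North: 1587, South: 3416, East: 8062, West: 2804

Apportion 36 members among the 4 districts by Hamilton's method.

North 4, South 8, East 18, West 6

Total 15869; standard divisor 15869/36 ≈ 440.806.
Standard quotas: North 3.6002, South 7.7494, East 18.2892, West 6.3611.
Lower quotas: North 3, South 7, East 18, West 6 (sum 34, leaving 2 seats).
Remainders in descending order: South 0.7494, North 0.6002, West 0.3611, East 0.2892.
The surplus seats go to South, North.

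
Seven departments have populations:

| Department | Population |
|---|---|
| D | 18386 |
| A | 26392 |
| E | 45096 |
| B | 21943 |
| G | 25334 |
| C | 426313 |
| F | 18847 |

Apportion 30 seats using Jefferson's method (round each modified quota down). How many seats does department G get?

Standard divisor 582311/30 ≈ 19410.367; standard quotas: D 0.947, A 1.360, E 2.323, B 1.130, G 1.305, C 21.963, F 0.971.
Rounding down gives 0, 1, 2, 1, 1, 21, 0 = 26 seats, so the divisor must be adjusted.
With modified divisor 17949.9: modified quotas D 1.024, A 1.470, E 2.512, B 1.222, G 1.411, C 23.750, F 1.050.
Rounding down: D 1, A 1, E 2, B 1, G 1, C 23, F 1 (total 30).
G receives 1.

1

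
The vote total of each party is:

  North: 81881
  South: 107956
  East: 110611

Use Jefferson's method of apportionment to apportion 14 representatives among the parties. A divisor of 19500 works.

North: 4, South: 5, East: 5

With modified divisor 19500: modified quotas North 4.199, South 5.536, East 5.672.
Rounding down: North 4, South 5, East 5 (total 14).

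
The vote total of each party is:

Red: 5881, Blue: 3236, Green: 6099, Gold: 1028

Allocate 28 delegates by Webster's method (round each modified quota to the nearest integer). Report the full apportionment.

Red 10; Blue 6; Green 10; Gold 2

Standard divisor 16244/28 ≈ 580.143; standard quotas: Red 10.137, Blue 5.578, Green 10.513, Gold 1.772.
Rounding to the nearest integer gives 10, 6, 11, 2 = 29 seats, so the divisor must be adjusted.
With modified divisor 585: modified quotas Red 10.053, Blue 5.532, Green 10.426, Gold 1.757.
Rounding to the nearest integer: Red 10, Blue 6, Green 10, Gold 2 (total 28).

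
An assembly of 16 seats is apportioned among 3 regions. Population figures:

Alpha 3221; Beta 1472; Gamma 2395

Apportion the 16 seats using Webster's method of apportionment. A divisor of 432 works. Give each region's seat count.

Alpha 7, Beta 3, Gamma 6

With modified divisor 432: modified quotas Alpha 7.456, Beta 3.407, Gamma 5.544.
Rounding to the nearest integer: Alpha 7, Beta 3, Gamma 6 (total 16).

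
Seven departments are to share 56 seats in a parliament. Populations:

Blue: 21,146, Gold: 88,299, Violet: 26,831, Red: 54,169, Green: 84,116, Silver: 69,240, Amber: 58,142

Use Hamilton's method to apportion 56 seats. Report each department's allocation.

Blue 3, Gold 12, Violet 4, Red 7, Green 12, Silver 10, Amber 8

Total 401943; standard divisor 401943/56 ≈ 7177.554.
Standard quotas: Blue 2.9461, Gold 12.3021, Violet 3.7382, Red 7.5470, Green 11.7193, Silver 9.6467, Amber 8.1005.
Lower quotas: Blue 2, Gold 12, Violet 3, Red 7, Green 11, Silver 9, Amber 8 (sum 52, leaving 4 seats).
Remainders in descending order: Blue 0.9461, Violet 0.7382, Green 0.7193, Silver 0.6467, Red 0.5470, Gold 0.3021, Amber 0.1005.
Largest remainders: Blue, Violet, Green, Silver receive the extra seats.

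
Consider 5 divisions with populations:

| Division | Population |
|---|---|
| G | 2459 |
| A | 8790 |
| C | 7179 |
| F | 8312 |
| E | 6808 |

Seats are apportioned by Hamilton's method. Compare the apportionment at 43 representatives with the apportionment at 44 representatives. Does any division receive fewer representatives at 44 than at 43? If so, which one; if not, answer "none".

At 43 seats: G 3, A 11, C 9, F 11, E 9.
At 44 seats: G 3, A 12, C 9, F 11, E 9.
No division's allocation decreased.

none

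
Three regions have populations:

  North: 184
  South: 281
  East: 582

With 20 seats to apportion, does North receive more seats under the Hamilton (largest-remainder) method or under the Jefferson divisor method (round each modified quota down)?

Hamilton: North 4, South 5, East 11.
Jefferson: North 3, South 5, East 12.
North gets 4 under Hamilton and 3 under Jefferson.

Hamilton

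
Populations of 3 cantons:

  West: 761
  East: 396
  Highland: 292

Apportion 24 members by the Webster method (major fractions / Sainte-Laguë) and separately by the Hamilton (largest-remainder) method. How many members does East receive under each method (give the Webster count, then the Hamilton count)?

Webster: West 12, East 7, Highland 5.
Hamilton: West 13, East 6, Highland 5.
East gets 7 under Webster and 6 under Hamilton.

7 and 6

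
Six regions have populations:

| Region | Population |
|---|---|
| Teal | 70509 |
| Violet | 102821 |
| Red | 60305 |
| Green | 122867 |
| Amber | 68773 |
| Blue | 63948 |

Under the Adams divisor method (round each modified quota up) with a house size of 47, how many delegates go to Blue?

6

Standard divisor 489223/47 ≈ 10409; standard quotas: Teal 6.774, Violet 9.878, Red 5.794, Green 11.804, Amber 6.607, Blue 6.144.
Rounding up gives 7, 10, 6, 12, 7, 7 = 49 seats, so the divisor must be adjusted.
With modified divisor 11300: modified quotas Teal 6.240, Violet 9.099, Red 5.337, Green 10.873, Amber 6.086, Blue 5.659.
Rounding up: Teal 7, Violet 10, Red 6, Green 11, Amber 7, Blue 6 (total 47).
Blue receives 6.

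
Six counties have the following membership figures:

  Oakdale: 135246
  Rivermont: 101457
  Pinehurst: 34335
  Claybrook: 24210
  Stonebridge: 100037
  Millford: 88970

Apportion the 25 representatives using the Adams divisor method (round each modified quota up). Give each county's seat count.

Standard divisor 484255/25 ≈ 19370.2; standard quotas: Oakdale 6.982, Rivermont 5.238, Pinehurst 1.773, Claybrook 1.250, Stonebridge 5.164, Millford 4.593.
Rounding up gives 7, 6, 2, 2, 6, 5 = 28 seats, so the divisor must be adjusted.
With modified divisor 22400: modified quotas Oakdale 6.038, Rivermont 4.529, Pinehurst 1.533, Claybrook 1.081, Stonebridge 4.466, Millford 3.972.
Rounding up: Oakdale 7, Rivermont 5, Pinehurst 2, Claybrook 2, Stonebridge 5, Millford 4 (total 25).

Oakdale=7, Rivermont=5, Pinehurst=2, Claybrook=2, Stonebridge=5, Millford=4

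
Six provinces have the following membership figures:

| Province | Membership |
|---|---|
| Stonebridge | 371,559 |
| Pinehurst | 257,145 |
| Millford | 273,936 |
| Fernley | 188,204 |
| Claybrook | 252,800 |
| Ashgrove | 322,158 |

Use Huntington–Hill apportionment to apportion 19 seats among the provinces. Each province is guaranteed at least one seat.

With divisor 88041: modified quotas Stonebridge 4.220, Pinehurst 2.921, Millford 3.111, Fernley 2.138, Claybrook 2.871, Ashgrove 3.659.
Geometric-mean thresholds: Stonebridge √(4·5)=4.472, Pinehurst √(2·3)=2.449, Millford √(3·4)=3.464, Fernley √(2·3)=2.449, Claybrook √(2·3)=2.449, Ashgrove √(3·4)=3.464.
Each quota rounded against its threshold gives Stonebridge 4, Pinehurst 3, Millford 3, Fernley 2, Claybrook 3, Ashgrove 4 (total 19).

Stonebridge 4; Pinehurst 3; Millford 3; Fernley 2; Claybrook 3; Ashgrove 4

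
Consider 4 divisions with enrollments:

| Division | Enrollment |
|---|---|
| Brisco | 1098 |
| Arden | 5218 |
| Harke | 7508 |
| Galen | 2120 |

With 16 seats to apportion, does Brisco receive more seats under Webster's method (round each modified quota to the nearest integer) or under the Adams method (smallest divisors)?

Webster: Brisco 1, Arden 5, Harke 8, Galen 2.
Adams: Brisco 2, Arden 5, Harke 7, Galen 2.
Brisco gets 1 under Webster and 2 under Adams.

Adams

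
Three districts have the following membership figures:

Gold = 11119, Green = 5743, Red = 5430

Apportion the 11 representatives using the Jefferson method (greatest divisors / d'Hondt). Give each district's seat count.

Standard divisor 22292/11 ≈ 2026.545; standard quotas: Gold 5.487, Green 2.834, Red 2.679.
Rounding down gives 5, 2, 2 = 9 seats, so the divisor must be adjusted.
With modified divisor 1830: modified quotas Gold 6.076, Green 3.138, Red 2.967.
Rounding down: Gold 6, Green 3, Red 2 (total 11).

Gold 6; Green 3; Red 2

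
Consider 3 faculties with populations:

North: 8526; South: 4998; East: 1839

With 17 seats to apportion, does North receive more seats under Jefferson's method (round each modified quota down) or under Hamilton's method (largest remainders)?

Jefferson

Jefferson: North 10, South 5, East 2.
Hamilton: North 9, South 6, East 2.
North gets 10 under Jefferson and 9 under Hamilton.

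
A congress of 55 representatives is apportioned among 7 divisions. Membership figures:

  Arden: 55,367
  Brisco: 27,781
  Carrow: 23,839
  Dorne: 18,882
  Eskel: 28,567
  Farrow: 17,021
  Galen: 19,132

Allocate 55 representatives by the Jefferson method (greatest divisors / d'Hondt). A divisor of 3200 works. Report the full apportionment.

With modified divisor 3200: modified quotas Arden 17.302, Brisco 8.682, Carrow 7.450, Dorne 5.901, Eskel 8.927, Farrow 5.319, Galen 5.979.
Rounding down: Arden 17, Brisco 8, Carrow 7, Dorne 5, Eskel 8, Farrow 5, Galen 5 (total 55).

Arden: 17, Brisco: 8, Carrow: 7, Dorne: 5, Eskel: 8, Farrow: 5, Galen: 5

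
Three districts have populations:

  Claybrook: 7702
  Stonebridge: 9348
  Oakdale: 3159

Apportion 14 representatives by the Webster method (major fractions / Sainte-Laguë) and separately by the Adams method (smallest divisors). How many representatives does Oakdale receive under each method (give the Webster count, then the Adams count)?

Webster: Claybrook 5, Stonebridge 7, Oakdale 2.
Adams: Claybrook 5, Stonebridge 6, Oakdale 3.
Oakdale gets 2 under Webster and 3 under Adams.

2 and 3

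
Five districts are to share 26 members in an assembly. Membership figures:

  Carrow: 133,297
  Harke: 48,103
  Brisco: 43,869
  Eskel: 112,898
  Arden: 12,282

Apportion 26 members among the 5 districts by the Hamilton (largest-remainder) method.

Standard divisor: 350449 ÷ 26 ≈ 13478.808.
Standard quotas: Carrow 9.8894, Harke 3.5688, Brisco 3.2547, Eskel 8.3760, Arden 0.9112.
Lower quotas: Carrow 9, Harke 3, Brisco 3, Eskel 8, Arden 0 (sum 23, leaving 3 seats).
Remainders in descending order: Arden 0.9112, Carrow 0.8894, Harke 0.5688, Eskel 0.3760, Brisco 0.2547.
The surplus seats go to Arden, Carrow, Harke.

Carrow 10, Harke 4, Brisco 3, Eskel 8, Arden 1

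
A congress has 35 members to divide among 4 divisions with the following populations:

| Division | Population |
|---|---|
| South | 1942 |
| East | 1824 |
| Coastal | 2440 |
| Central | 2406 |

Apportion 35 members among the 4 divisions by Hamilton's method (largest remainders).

Standard divisor: 8612 ÷ 35 ≈ 246.057.
Standard quotas: South 7.892, East 7.413, Coastal 9.916, Central 9.778.
Lower quotas: South 7, East 7, Coastal 9, Central 9 (sum 32, leaving 3 seats).
Remainders in descending order: Coastal 0.916, South 0.892, Central 0.778, East 0.413.
The surplus seats go to Coastal, South, Central.

South: 8, East: 7, Coastal: 10, Central: 10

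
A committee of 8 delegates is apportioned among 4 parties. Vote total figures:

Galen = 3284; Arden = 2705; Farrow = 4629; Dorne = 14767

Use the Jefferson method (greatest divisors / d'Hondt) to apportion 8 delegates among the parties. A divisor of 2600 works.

With modified divisor 2600: modified quotas Galen 1.263, Arden 1.040, Farrow 1.780, Dorne 5.680.
Rounding down: Galen 1, Arden 1, Farrow 1, Dorne 5 (total 8).

Galen=1; Arden=1; Farrow=1; Dorne=5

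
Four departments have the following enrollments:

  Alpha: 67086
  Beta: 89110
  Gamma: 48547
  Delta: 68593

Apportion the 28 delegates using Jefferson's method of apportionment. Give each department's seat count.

Alpha: 7, Beta: 9, Gamma: 5, Delta: 7

Standard divisor 273336/28 ≈ 9762; standard quotas: Alpha 6.872, Beta 9.128, Gamma 4.973, Delta 7.027.
Rounding down gives 6, 9, 4, 7 = 26 seats, so the divisor must be adjusted.
With modified divisor 9200: modified quotas Alpha 7.292, Beta 9.686, Gamma 5.277, Delta 7.456.
Rounding down: Alpha 7, Beta 9, Gamma 5, Delta 7 (total 28).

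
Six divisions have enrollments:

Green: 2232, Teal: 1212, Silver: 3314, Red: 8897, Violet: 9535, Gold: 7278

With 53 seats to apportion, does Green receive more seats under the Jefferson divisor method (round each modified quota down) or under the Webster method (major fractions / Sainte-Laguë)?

Jefferson: Green 3, Teal 2, Silver 5, Red 15, Violet 16, Gold 12.
Webster: Green 4, Teal 2, Silver 5, Red 14, Violet 16, Gold 12.
Green gets 3 under Jefferson and 4 under Webster.

Webster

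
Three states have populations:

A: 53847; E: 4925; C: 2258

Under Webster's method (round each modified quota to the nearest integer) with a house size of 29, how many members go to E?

Standard divisor 61030/29 ≈ 2104.483; standard quotas: A 25.587, E 2.340, C 1.073.
Rounding to the nearest integer gives A 26, E 2, C 1 — total 29, matching the house size, so no adjustment is needed.
E receives 2.

2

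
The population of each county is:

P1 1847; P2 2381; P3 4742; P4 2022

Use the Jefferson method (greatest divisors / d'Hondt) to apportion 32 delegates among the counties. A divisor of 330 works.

With modified divisor 330: modified quotas P1 5.597, P2 7.215, P3 14.370, P4 6.127.
Rounding down: P1 5, P2 7, P3 14, P4 6 (total 32).

P1 5, P2 7, P3 14, P4 6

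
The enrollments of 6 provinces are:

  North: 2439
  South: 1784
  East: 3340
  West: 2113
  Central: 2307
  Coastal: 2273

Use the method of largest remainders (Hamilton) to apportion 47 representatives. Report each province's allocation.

North 8, South 6, East 11, West 7, Central 8, Coastal 7

Total 14256; standard divisor 14256/47 ≈ 303.319.
Standard quotas: North 8.041, South 5.882, East 11.012, West 6.966, Central 7.606, Coastal 7.494.
Lower quotas: North 8, South 5, East 11, West 6, Central 7, Coastal 7 (sum 44, leaving 3 seats).
Remainders in descending order: West 0.966, South 0.882, Central 0.606, Coastal 0.494, North 0.041, East 0.012.
The surplus seats go to West, South, Central.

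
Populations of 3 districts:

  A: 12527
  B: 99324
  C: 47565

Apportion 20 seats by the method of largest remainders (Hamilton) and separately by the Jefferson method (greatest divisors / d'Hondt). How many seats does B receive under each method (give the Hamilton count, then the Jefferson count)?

Hamilton: A 2, B 12, C 6.
Jefferson: A 1, B 13, C 6.
B gets 12 under Hamilton and 13 under Jefferson.

12 and 13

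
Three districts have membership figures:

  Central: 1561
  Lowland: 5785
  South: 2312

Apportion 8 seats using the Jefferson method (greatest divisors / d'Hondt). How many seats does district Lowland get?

Standard divisor 9658/8 ≈ 1207.25; standard quotas: Central 1.293, Lowland 4.792, South 1.915.
Rounding down gives 1, 4, 1 = 6 seats, so the divisor must be adjusted.
With modified divisor 1100: modified quotas Central 1.419, Lowland 5.259, South 2.102.
Rounding down: Central 1, Lowland 5, South 2 (total 8).
Lowland receives 5.

5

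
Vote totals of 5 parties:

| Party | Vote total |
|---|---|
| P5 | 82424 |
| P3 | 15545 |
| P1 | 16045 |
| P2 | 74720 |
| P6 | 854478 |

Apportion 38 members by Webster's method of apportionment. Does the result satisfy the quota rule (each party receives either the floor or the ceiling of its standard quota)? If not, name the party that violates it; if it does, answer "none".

Standard quotas: P5 3.002, P3 0.566, P1 0.584, P2 2.722, P6 31.125.
Webster allocation: P5 3, P3 1, P1 1, P2 3, P6 30.
P6 has quota 31.125 (lower 31, upper 32) but receives 30 — outside the quota interval.

P6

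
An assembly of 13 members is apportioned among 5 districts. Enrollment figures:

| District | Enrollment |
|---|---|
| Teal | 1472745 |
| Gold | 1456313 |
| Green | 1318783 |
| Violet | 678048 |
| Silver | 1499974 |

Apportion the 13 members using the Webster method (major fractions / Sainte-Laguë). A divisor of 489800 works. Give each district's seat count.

Teal 3; Gold 3; Green 3; Violet 1; Silver 3

With modified divisor 489800: modified quotas Teal 3.007, Gold 2.973, Green 2.692, Violet 1.384, Silver 3.062.
Rounding to the nearest integer: Teal 3, Gold 3, Green 3, Violet 1, Silver 3 (total 13).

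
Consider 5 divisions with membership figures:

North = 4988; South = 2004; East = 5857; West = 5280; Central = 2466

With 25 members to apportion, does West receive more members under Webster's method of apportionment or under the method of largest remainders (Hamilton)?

Webster

Webster: North 6, South 2, East 7, West 7, Central 3.
Hamilton: North 6, South 3, East 7, West 6, Central 3.
West gets 7 under Webster and 6 under Hamilton.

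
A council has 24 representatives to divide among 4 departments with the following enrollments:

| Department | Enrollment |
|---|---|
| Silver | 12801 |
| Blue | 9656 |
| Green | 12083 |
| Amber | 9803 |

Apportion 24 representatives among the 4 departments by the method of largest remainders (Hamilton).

Silver 7, Blue 5, Green 7, Amber 5

Total 44343; standard divisor 44343/24 ≈ 1847.625.
Standard quotas: Silver 6.9284, Blue 5.2262, Green 6.5397, Amber 5.3057.
Lower quotas: Silver 6, Blue 5, Green 6, Amber 5 (sum 22, leaving 2 seats).
Remainders in descending order: Silver 0.9284, Green 0.5397, Amber 0.3057, Blue 0.2262.
Largest remainders: Silver, Green receive the extra seats.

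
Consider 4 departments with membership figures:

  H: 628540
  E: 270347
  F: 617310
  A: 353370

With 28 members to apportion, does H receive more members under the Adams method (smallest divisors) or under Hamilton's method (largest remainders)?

Adams: H 9, E 4, F 9, A 6.
Hamilton: H 10, E 4, F 9, A 5.
H gets 9 under Adams and 10 under Hamilton.

Hamilton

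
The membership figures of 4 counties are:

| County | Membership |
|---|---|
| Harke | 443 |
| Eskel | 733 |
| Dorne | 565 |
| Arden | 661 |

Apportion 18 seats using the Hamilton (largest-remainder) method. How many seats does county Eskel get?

The standard divisor is 2402/18 ≈ 133.444.
Standard quotas: Harke 3.320, Eskel 5.493, Dorne 4.234, Arden 4.953.
Lower quotas: Harke 3, Eskel 5, Dorne 4, Arden 4 (sum 16, leaving 2 seats).
Remainders in descending order: Arden 0.953, Eskel 0.493, Harke 0.320, Dorne 0.234.
The surplus seats go to Arden, Eskel.
Eskel receives 6.

6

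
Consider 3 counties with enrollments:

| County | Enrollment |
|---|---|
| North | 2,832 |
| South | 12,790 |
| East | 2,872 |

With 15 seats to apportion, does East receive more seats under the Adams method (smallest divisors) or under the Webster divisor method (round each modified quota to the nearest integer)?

Adams: North 2, South 10, East 3.
Webster: North 2, South 11, East 2.
East gets 3 under Adams and 2 under Webster.

Adams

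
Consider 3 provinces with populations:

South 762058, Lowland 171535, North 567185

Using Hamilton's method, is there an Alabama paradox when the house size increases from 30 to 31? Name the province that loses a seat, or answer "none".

At 30 seats: South 15, Lowland 4, North 11.
At 31 seats: South 16, Lowland 3, North 12.
Lowland drops from 4 to 3.

Lowland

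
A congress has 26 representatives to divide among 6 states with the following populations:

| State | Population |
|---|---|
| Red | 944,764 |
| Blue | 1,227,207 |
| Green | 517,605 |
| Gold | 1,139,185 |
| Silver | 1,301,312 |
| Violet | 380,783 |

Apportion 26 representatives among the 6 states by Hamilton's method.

Red=5, Blue=6, Green=2, Gold=5, Silver=6, Violet=2

Total 5510856; standard divisor 5510856/26 = 211956.
Standard quotas: Red 4.4574, Blue 5.7899, Green 2.4420, Gold 5.3746, Silver 6.1395, Violet 1.7965.
Lower quotas: Red 4, Blue 5, Green 2, Gold 5, Silver 6, Violet 1 (sum 23, leaving 3 seats).
Remainders in descending order: Violet 0.7965, Blue 0.7899, Red 0.4574, Green 0.4420, Gold 0.3746, Silver 0.1395.
Largest remainders: Violet, Blue, Red receive the extra seats.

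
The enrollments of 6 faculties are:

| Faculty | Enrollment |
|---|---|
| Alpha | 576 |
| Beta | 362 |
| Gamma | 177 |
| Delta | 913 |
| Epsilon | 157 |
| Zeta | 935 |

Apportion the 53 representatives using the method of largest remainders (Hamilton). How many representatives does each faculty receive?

Total 3120; standard divisor 3120/53 ≈ 58.868.
Standard quotas: Alpha 9.785, Beta 6.149, Gamma 3.007, Delta 15.509, Epsilon 2.667, Zeta 15.883.
Lower quotas: Alpha 9, Beta 6, Gamma 3, Delta 15, Epsilon 2, Zeta 15 (sum 50, leaving 3 seats).
Remainders in descending order: Zeta 0.883, Alpha 0.785, Epsilon 0.667, Delta 0.509, Beta 0.149, Gamma 0.007.
The surplus seats go to Zeta, Alpha, Epsilon.

Alpha 10; Beta 6; Gamma 3; Delta 15; Epsilon 3; Zeta 16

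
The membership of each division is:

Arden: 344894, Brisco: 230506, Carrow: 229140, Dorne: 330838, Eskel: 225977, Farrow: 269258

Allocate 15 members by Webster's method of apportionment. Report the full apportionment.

Arden=3; Brisco=2; Carrow=2; Dorne=3; Eskel=2; Farrow=3

Standard divisor 1630613/15 ≈ 108707.533; standard quotas: Arden 3.173, Brisco 2.120, Carrow 2.108, Dorne 3.043, Eskel 2.079, Farrow 2.477.
Rounding to the nearest integer gives 3, 2, 2, 3, 2, 2 = 14 seats, so the divisor must be adjusted.
With modified divisor 103100: modified quotas Arden 3.345, Brisco 2.236, Carrow 2.223, Dorne 3.209, Eskel 2.192, Farrow 2.612.
Rounding to the nearest integer: Arden 3, Brisco 2, Carrow 2, Dorne 3, Eskel 2, Farrow 3 (total 15).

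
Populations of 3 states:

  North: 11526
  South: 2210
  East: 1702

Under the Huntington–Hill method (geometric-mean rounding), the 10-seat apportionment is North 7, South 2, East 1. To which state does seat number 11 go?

Priority for the next seat is population ÷ (√(s·(s+1))).
Priorities: North 1540.227, South 902.229, East 1203.496.
Highest priority: North.

North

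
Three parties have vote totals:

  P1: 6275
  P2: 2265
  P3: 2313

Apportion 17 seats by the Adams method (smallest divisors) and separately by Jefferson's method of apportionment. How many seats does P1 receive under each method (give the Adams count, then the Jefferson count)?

9 and 10

Adams: P1 9, P2 4, P3 4.
Jefferson: P1 10, P2 3, P3 4.
P1 gets 9 under Adams and 10 under Jefferson.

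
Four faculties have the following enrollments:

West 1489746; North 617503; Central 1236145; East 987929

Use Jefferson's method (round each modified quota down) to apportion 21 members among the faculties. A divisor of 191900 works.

With modified divisor 191900: modified quotas West 7.763, North 3.218, Central 6.442, East 5.148.
Rounding down: West 7, North 3, Central 6, East 5 (total 21).

West: 7; North: 3; Central: 6; East: 5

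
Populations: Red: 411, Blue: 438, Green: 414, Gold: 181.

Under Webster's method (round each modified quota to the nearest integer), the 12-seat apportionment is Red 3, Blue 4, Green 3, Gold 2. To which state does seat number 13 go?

Priority for the next seat is population ÷ (current seats + 0.5).
Priorities: Red 117.429, Blue 97.333, Green 118.286, Gold 72.400.
Highest priority: Green.

Green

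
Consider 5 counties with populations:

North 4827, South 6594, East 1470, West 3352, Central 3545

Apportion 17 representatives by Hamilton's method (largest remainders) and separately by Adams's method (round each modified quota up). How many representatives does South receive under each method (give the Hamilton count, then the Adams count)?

6 and 5

Hamilton: North 4, South 6, East 1, West 3, Central 3.
Adams: North 4, South 5, East 2, West 3, Central 3.
South gets 6 under Hamilton and 5 under Adams.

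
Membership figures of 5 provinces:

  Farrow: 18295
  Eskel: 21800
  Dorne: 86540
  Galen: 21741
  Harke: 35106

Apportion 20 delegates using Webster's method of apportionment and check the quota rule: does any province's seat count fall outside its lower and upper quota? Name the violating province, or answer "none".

none

Standard quotas: Farrow 1.994, Eskel 2.376, Dorne 9.433, Galen 2.370, Harke 3.827.
Webster allocation: Farrow 2, Eskel 2, Dorne 10, Galen 2, Harke 4.
Every allocation lies between the lower and upper quota.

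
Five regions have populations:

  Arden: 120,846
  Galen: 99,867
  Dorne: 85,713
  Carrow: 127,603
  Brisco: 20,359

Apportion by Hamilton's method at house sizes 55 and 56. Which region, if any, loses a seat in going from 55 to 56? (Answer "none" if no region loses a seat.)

Brisco

At 55 seats: Arden 15, Galen 12, Dorne 10, Carrow 15, Brisco 3.
At 56 seats: Arden 15, Galen 12, Dorne 11, Carrow 16, Brisco 2.
Brisco drops from 3 to 2.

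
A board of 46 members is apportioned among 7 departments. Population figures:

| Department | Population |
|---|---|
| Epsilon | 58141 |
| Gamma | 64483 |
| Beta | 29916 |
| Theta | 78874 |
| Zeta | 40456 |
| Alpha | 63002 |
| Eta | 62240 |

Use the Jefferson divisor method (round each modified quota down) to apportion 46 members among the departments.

Standard divisor 397112/46 ≈ 8632.87; standard quotas: Epsilon 6.735, Gamma 7.469, Beta 3.465, Theta 9.136, Zeta 4.686, Alpha 7.298, Eta 7.210.
Rounding down gives 6, 7, 3, 9, 4, 7, 7 = 43 seats, so the divisor must be adjusted.
With modified divisor 8000: modified quotas Epsilon 7.268, Gamma 8.060, Beta 3.740, Theta 9.859, Zeta 5.057, Alpha 7.875, Eta 7.780.
Rounding down: Epsilon 7, Gamma 8, Beta 3, Theta 9, Zeta 5, Alpha 7, Eta 7 (total 46).

Epsilon 7; Gamma 8; Beta 3; Theta 9; Zeta 5; Alpha 7; Eta 7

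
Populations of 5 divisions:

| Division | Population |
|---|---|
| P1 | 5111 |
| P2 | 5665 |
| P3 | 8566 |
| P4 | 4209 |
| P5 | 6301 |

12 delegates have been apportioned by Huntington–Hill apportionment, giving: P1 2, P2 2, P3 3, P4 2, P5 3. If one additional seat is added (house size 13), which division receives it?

Priority for the next seat is population ÷ (√(s·(s+1))).
Priorities: P1 2086.557, P2 2312.727, P3 2472.791, P4 1718.317, P5 1818.942.
Highest priority: P3.

P3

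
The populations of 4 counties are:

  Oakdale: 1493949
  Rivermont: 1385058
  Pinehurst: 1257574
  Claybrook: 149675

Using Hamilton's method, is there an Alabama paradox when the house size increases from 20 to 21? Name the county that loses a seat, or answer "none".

At 20 seats: Oakdale 7, Rivermont 6, Pinehurst 6, Claybrook 1.
At 21 seats: Oakdale 7, Rivermont 7, Pinehurst 6, Claybrook 1.
No county's allocation decreased.

none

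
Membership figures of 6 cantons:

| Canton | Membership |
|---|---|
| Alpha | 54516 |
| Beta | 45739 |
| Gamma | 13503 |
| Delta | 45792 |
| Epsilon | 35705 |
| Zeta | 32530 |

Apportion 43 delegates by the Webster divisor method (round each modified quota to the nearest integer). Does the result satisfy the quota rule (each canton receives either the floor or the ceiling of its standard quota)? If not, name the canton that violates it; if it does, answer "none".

Standard quotas: Alpha 10.291, Beta 8.634, Gamma 2.549, Delta 8.644, Epsilon 6.740, Zeta 6.141.
Webster allocation: Alpha 10, Beta 8, Gamma 3, Delta 9, Epsilon 7, Zeta 6.
Every allocation lies between the lower and upper quota.

none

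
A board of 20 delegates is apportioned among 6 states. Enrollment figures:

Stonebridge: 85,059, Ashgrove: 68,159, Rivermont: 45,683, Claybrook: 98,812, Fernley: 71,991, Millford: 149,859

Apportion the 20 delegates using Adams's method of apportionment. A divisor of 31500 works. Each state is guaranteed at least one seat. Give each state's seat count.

Stonebridge=3, Ashgrove=3, Rivermont=2, Claybrook=4, Fernley=3, Millford=5

With modified divisor 31500: modified quotas Stonebridge 2.700, Ashgrove 2.164, Rivermont 1.450, Claybrook 3.137, Fernley 2.285, Millford 4.757.
Rounding up: Stonebridge 3, Ashgrove 3, Rivermont 2, Claybrook 4, Fernley 3, Millford 5 (total 20).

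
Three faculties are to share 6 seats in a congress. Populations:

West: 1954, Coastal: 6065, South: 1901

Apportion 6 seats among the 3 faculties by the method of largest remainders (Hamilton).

Total 9920; standard divisor 9920/6 ≈ 1653.333.
Standard quotas: West 1.1819, Coastal 3.6683, South 1.1498.
Lower quotas: West 1, Coastal 3, South 1 (sum 5, leaving 1 seat).
Remainders in descending order: Coastal 0.6683, West 0.1819, South 0.1498.
The surplus seat goes to Coastal.

West=1, Coastal=4, South=1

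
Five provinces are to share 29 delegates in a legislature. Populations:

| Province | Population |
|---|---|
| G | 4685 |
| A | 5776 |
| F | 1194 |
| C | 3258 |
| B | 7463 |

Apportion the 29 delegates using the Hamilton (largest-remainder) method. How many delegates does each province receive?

G=6, A=7, F=2, C=4, B=10

Total 22376; standard divisor 22376/29 ≈ 771.586.
Standard quotas: G 6.0719, A 7.4859, F 1.5475, C 4.2225, B 9.6723.
Lower quotas: G 6, A 7, F 1, C 4, B 9 (sum 27, leaving 2 seats).
Remainders in descending order: B 0.6723, F 0.5475, A 0.4859, C 0.2225, G 0.0719.
Largest remainders: B, F receive the extra seats.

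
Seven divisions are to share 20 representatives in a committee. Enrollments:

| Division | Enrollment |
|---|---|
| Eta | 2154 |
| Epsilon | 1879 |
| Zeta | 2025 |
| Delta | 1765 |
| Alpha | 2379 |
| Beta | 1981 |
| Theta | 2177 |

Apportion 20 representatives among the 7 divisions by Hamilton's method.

Eta=3, Epsilon=3, Zeta=3, Delta=2, Alpha=3, Beta=3, Theta=3

The standard divisor is 14360/20 = 718.
Standard quotas: Eta 3.000, Epsilon 2.617, Zeta 2.820, Delta 2.458, Alpha 3.313, Beta 2.759, Theta 3.032.
Lower quotas: Eta 3, Epsilon 2, Zeta 2, Delta 2, Alpha 3, Beta 2, Theta 3 (sum 17, leaving 3 seats).
Remainders in descending order: Zeta 0.820, Beta 0.759, Epsilon 0.617, Delta 0.458, Alpha 0.313, Theta 0.032, Eta 0.000.
Largest remainders: Zeta, Beta, Epsilon receive the extra seats.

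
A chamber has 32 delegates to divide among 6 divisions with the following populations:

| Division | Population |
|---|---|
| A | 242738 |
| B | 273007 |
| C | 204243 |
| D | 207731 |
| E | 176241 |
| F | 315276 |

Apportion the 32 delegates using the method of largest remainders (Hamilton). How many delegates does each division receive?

A 5; B 6; C 5; D 5; E 4; F 7

Total 1419236; standard divisor 1419236/32 ≈ 44351.125.
Standard quotas: A 5.4731, B 6.1556, C 4.6051, D 4.6838, E 3.9738, F 7.1086.
Lower quotas: A 5, B 6, C 4, D 4, E 3, F 7 (sum 29, leaving 3 seats).
Remainders in descending order: E 0.9738, D 0.6838, C 0.6051, A 0.4731, B 0.1556, F 0.1086.
Largest remainders: E, D, C receive the extra seats.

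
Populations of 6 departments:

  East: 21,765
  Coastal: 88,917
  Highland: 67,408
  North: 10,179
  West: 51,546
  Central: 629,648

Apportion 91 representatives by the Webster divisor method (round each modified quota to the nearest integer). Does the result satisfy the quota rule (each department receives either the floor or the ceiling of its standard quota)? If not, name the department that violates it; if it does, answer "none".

Central

Standard quotas: East 2.278, Coastal 9.306, Highland 7.055, North 1.065, West 5.395, Central 65.900.
Webster allocation: East 2, Coastal 9, Highland 7, North 1, West 5, Central 67.
Central has quota 65.900 (lower 65, upper 66) but receives 67 — outside the quota interval.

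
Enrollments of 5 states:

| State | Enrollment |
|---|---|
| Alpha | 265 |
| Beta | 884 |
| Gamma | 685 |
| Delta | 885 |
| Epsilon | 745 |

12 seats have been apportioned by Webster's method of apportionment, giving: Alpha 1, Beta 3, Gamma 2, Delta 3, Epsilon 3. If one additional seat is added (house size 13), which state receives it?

Gamma

Priority for the next seat is population ÷ (current seats + 0.5).
Priorities: Alpha 176.667, Beta 252.571, Gamma 274.000, Delta 252.857, Epsilon 212.857.
Highest priority: Gamma.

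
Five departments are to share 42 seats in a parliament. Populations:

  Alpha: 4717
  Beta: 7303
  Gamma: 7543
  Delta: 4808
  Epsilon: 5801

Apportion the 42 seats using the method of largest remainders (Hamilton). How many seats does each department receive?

Total 30172; standard divisor 30172/42 ≈ 718.381.
Standard quotas: Alpha 6.5662, Beta 10.1659, Gamma 10.5000, Delta 6.6928, Epsilon 8.0751.
Lower quotas: Alpha 6, Beta 10, Gamma 10, Delta 6, Epsilon 8 (sum 40, leaving 2 seats).
Remainders in descending order: Delta 0.6928, Alpha 0.5662, Gamma 0.5000, Beta 0.1659, Epsilon 0.0751.
Largest remainders: Delta, Alpha receive the extra seats.

Alpha 7, Beta 10, Gamma 10, Delta 7, Epsilon 8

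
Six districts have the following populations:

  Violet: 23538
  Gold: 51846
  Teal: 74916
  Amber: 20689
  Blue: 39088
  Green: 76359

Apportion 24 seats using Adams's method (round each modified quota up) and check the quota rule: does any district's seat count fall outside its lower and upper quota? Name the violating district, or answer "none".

none

Standard quotas: Violet 1.972, Gold 4.344, Teal 6.277, Amber 1.733, Blue 3.275, Green 6.398.
Adams allocation: Violet 2, Gold 4, Teal 6, Amber 2, Blue 4, Green 6.
Every allocation lies between the lower and upper quota.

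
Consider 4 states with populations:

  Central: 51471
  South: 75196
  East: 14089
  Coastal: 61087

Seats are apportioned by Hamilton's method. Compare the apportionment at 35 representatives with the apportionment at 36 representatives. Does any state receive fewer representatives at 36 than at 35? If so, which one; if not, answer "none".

At 35 seats: Central 9, South 13, East 2, Coastal 11.
At 36 seats: Central 9, South 13, East 3, Coastal 11.
No state's allocation decreased.

none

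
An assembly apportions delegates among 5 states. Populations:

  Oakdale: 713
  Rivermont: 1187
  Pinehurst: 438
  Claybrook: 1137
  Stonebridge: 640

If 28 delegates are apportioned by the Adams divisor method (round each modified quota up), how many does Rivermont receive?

8

Standard divisor 4115/28 ≈ 146.964; standard quotas: Oakdale 4.852, Rivermont 8.077, Pinehurst 2.980, Claybrook 7.737, Stonebridge 4.355.
Rounding up gives 5, 9, 3, 8, 5 = 30 seats, so the divisor must be adjusted.
With modified divisor 161: modified quotas Oakdale 4.429, Rivermont 7.373, Pinehurst 2.720, Claybrook 7.062, Stonebridge 3.975.
Rounding up: Oakdale 5, Rivermont 8, Pinehurst 3, Claybrook 8, Stonebridge 4 (total 28).
Rivermont receives 8.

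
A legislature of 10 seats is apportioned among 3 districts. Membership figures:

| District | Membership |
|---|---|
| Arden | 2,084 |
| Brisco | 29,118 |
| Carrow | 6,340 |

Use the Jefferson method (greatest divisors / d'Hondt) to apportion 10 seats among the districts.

Arden 0; Brisco 9; Carrow 1

Standard divisor 37542/10 ≈ 3754.2; standard quotas: Arden 0.555, Brisco 7.756, Carrow 1.689.
Rounding down gives 0, 7, 1 = 8 seats, so the divisor must be adjusted.
With modified divisor 3203: modified quotas Arden 0.651, Brisco 9.091, Carrow 1.979.
Rounding down: Arden 0, Brisco 9, Carrow 1 (total 10).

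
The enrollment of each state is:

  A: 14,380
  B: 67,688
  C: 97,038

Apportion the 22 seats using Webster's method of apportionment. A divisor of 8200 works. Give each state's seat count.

With modified divisor 8200: modified quotas A 1.754, B 8.255, C 11.834.
Rounding to the nearest integer: A 2, B 8, C 12 (total 22).

A=2, B=8, C=12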